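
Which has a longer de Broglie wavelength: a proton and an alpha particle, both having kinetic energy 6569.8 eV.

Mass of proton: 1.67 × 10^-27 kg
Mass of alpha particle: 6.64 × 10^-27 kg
The proton has the longer wavelength.

Using λ = h/√(2mKE):

For proton: λ₁ = h/√(2m₁KE) = 3.53 × 10^-13 m
For alpha particle: λ₂ = h/√(2m₂KE) = 1.77 × 10^-13 m

Since λ ∝ 1/√m at constant kinetic energy, the lighter particle has the longer wavelength.

The proton has the longer de Broglie wavelength.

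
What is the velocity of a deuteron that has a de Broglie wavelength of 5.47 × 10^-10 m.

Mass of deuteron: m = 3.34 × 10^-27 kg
3.63 × 10^2 m/s

From the de Broglie relation λ = h/(mv), we solve for v:

v = h/(mλ)
v = (6.626 × 10^-34 J·s) / (3.34 × 10^-27 kg × 5.47 × 10^-10 m)
v = 3.63 × 10^2 m/s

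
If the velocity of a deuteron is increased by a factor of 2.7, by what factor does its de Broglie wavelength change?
The wavelength decreases by a factor of 2.7.

From λ = h/(mv), the wavelength is inversely proportional to velocity:

λ ∝ 1/v

If v → 2.7v, then λ → λ/2.7

When velocity is increased by a factor of 2.7, the wavelength decreases by a factor of 2.7.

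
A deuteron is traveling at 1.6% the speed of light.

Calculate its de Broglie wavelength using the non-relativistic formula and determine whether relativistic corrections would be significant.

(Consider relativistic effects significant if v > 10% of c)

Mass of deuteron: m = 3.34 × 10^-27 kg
No, relativistic corrections are not needed.

Using the non-relativistic de Broglie formula λ = h/(mv):

v = 1.6% × c = 4.797 × 10^6 m/s

λ = h/(mv)
λ = (6.626 × 10^-34 J·s) / (3.34 × 10^-27 kg × 4.797 × 10^6 m/s)
λ = 4.14 × 10^-14 m

Since v = 1.6% of c < 10% of c, relativistic corrections are NOT significant and this non-relativistic result is a good approximation.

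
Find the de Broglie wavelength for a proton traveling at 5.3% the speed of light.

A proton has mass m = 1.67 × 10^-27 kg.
2.50 × 10^-14 m

Using the de Broglie relation λ = h/(mv):

v = 5.3% × c = 1.589 × 10^7 m/s

λ = h/(mv)
λ = (6.626 × 10^-34 J·s) / (1.67 × 10^-27 kg × 1.589 × 10^7 m/s)
λ = 2.50 × 10^-14 m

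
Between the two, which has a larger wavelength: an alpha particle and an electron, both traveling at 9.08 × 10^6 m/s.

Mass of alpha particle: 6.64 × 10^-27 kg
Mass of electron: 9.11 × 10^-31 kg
The electron has the longer wavelength.

Using λ = h/(mv), since both particles have the same velocity, the wavelength depends only on mass.

For alpha particle: λ₁ = h/(m₁v) = 1.10 × 10^-14 m
For electron: λ₂ = h/(m₂v) = 8.01 × 10^-11 m

Since λ ∝ 1/m at constant velocity, the lighter particle has the longer wavelength.

The electron has the longer de Broglie wavelength.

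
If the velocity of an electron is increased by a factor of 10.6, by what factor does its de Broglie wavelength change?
The wavelength decreases by a factor of 10.6.

From λ = h/(mv), the wavelength is inversely proportional to velocity:

λ ∝ 1/v

If v → 10.6v, then λ → λ/10.6

When velocity is increased by a factor of 10.6, the wavelength decreases by a factor of 10.6.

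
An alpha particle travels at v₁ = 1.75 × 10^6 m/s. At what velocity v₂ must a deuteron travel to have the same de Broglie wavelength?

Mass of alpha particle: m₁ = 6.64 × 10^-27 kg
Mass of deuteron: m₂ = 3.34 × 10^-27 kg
v₂ = 3.48 × 10^6 m/s

For equal de Broglie wavelengths: λ₁ = λ₂

h/(m₁v₁) = h/(m₂v₂)
m₁v₁ = m₂v₂
v₂ = v₁ · (m₁/m₂)

v₂ = 1.75 × 10^6 m/s × (6.64 × 10^-27 kg / 3.34 × 10^-27 kg)
v₂ = 3.48 × 10^6 m/s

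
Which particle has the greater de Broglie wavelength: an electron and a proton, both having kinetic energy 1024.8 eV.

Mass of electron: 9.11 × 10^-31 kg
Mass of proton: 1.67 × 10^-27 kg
The electron has the longer wavelength.

Using λ = h/√(2mKE):

For electron: λ₁ = h/√(2m₁KE) = 3.83 × 10^-11 m
For proton: λ₂ = h/√(2m₂KE) = 8.95 × 10^-13 m

Since λ ∝ 1/√m at constant kinetic energy, the lighter particle has the longer wavelength.

The electron has the longer de Broglie wavelength.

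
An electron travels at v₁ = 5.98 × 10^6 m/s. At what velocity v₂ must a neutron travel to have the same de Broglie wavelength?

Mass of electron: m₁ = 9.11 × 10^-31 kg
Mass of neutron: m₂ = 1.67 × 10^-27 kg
v₂ = 3.26 × 10^3 m/s

For equal de Broglie wavelengths: λ₁ = λ₂

h/(m₁v₁) = h/(m₂v₂)
m₁v₁ = m₂v₂
v₂ = v₁ · (m₁/m₂)

v₂ = 5.98 × 10^6 m/s × (9.11 × 10^-31 kg / 1.67 × 10^-27 kg)
v₂ = 3.26 × 10^3 m/s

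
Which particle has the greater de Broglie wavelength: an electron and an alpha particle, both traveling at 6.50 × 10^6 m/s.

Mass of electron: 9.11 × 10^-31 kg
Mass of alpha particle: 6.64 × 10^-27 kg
The electron has the longer wavelength.

Using λ = h/(mv), since both particles have the same velocity, the wavelength depends only on mass.

For electron: λ₁ = h/(m₁v) = 1.12 × 10^-10 m
For alpha particle: λ₂ = h/(m₂v) = 1.54 × 10^-14 m

Since λ ∝ 1/m at constant velocity, the lighter particle has the longer wavelength.

The electron has the longer de Broglie wavelength.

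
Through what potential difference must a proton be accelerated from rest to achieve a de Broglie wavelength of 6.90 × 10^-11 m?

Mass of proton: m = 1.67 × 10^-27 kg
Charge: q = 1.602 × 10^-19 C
1.72 × 10^-1 V

From λ = h/√(2mqV), we solve for V:

λ² = h²/(2mqV)
V = h²/(2mqλ²)
V = (6.626 × 10^-34 J·s)² / (2 × 1.67 × 10^-27 kg × 1.602 × 10^-19 C × (6.90 × 10^-11 m)²)
V = 1.72 × 10^-1 V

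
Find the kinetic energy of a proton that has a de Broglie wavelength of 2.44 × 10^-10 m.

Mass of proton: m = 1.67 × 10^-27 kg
2.21 × 10^-21 J (or 0.0138 eV)

From λ = h/√(2mKE), we solve for KE:

λ² = h²/(2mKE)
KE = h²/(2mλ²)
KE = (6.626 × 10^-34 J·s)² / (2 × 1.67 × 10^-27 kg × (2.44 × 10^-10 m)²)
KE = 2.21 × 10^-21 J
KE = 0.0138 eV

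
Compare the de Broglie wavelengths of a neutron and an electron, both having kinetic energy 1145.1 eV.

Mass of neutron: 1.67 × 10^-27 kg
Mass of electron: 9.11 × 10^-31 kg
The electron has the longer wavelength.

Using λ = h/√(2mKE):

For neutron: λ₁ = h/√(2m₁KE) = 8.46 × 10^-13 m
For electron: λ₂ = h/√(2m₂KE) = 3.62 × 10^-11 m

Since λ ∝ 1/√m at constant kinetic energy, the lighter particle has the longer wavelength.

The electron has the longer de Broglie wavelength.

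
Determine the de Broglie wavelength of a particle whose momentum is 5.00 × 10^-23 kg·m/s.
1.33 × 10^-11 m

Using the de Broglie relation λ = h/p:

λ = h/p
λ = (6.626 × 10^-34 J·s) / (5.00 × 10^-23 kg·m/s)
λ = 1.33 × 10^-11 m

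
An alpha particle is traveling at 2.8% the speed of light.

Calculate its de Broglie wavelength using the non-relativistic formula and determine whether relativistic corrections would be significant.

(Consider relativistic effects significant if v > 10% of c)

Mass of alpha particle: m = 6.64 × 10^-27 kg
No, relativistic corrections are not needed.

Using the non-relativistic de Broglie formula λ = h/(mv):

v = 2.8% × c = 8.394 × 10^6 m/s

λ = h/(mv)
λ = (6.626 × 10^-34 J·s) / (6.64 × 10^-27 kg × 8.394 × 10^6 m/s)
λ = 1.19 × 10^-14 m

Since v = 2.8% of c < 10% of c, relativistic corrections are NOT significant and this non-relativistic result is a good approximation.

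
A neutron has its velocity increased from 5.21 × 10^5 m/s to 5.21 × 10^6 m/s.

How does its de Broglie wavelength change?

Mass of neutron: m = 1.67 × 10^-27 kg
The wavelength decreases by a factor of 10.

Using λ = h/(mv):

Initial wavelength: λ₁ = h/(mv₁) = 7.62 × 10^-13 m
Final wavelength: λ₂ = h/(mv₂) = 7.62 × 10^-14 m

Since λ ∝ 1/v, when velocity increases by a factor of 10, the wavelength decreases by a factor of 10.

λ₂/λ₁ = v₁/v₂ = 1/10

The wavelength decreases by a factor of 10.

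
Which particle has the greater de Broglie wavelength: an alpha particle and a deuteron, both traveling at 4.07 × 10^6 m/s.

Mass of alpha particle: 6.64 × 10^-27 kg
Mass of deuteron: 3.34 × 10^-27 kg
The deuteron has the longer wavelength.

Using λ = h/(mv), since both particles have the same velocity, the wavelength depends only on mass.

For alpha particle: λ₁ = h/(m₁v) = 2.45 × 10^-14 m
For deuteron: λ₂ = h/(m₂v) = 4.87 × 10^-14 m

Since λ ∝ 1/m at constant velocity, the lighter particle has the longer wavelength.

The deuteron has the longer de Broglie wavelength.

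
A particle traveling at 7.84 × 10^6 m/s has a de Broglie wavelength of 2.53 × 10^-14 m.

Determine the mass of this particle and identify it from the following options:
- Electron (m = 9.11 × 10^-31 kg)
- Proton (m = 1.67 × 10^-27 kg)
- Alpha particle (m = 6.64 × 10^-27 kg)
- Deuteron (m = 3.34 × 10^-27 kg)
The particle is a deuteron.

From λ = h/(mv), solve for mass:

m = h/(λv)
m = (6.626 × 10^-34 J·s) / (2.53 × 10^-14 m × 7.84 × 10^6 m/s)
m = 3.34 × 10^-27 kg

Comparing with the listed masses, this is closest to a deuteron.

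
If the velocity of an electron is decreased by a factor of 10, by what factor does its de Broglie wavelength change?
The wavelength increases by a factor of 10.

From λ = h/(mv), the wavelength is inversely proportional to velocity:

λ ∝ 1/v

If v → v/10, then λ → 10λ

When velocity is decreased by a factor of 10, the wavelength increases by a factor of 10.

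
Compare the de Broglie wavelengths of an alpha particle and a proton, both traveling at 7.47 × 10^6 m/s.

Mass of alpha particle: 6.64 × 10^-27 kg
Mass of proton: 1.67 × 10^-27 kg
The proton has the longer wavelength.

Using λ = h/(mv), since both particles have the same velocity, the wavelength depends only on mass.

For alpha particle: λ₁ = h/(m₁v) = 1.34 × 10^-14 m
For proton: λ₂ = h/(m₂v) = 5.31 × 10^-14 m

Since λ ∝ 1/m at constant velocity, the lighter particle has the longer wavelength.

The proton has the longer de Broglie wavelength.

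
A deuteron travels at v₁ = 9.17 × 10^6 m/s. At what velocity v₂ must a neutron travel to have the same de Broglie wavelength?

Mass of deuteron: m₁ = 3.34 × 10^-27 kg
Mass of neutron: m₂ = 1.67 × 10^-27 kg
v₂ = 1.83 × 10^7 m/s

For equal de Broglie wavelengths: λ₁ = λ₂

h/(m₁v₁) = h/(m₂v₂)
m₁v₁ = m₂v₂
v₂ = v₁ · (m₁/m₂)

v₂ = 9.17 × 10^6 m/s × (3.34 × 10^-27 kg / 1.67 × 10^-27 kg)
v₂ = 1.83 × 10^7 m/s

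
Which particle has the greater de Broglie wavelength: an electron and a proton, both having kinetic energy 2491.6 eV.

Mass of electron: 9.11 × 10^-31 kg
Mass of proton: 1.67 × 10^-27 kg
The electron has the longer wavelength.

Using λ = h/√(2mKE):

For electron: λ₁ = h/√(2m₁KE) = 2.46 × 10^-11 m
For proton: λ₂ = h/√(2m₂KE) = 5.74 × 10^-13 m

Since λ ∝ 1/√m at constant kinetic energy, the lighter particle has the longer wavelength.

The electron has the longer de Broglie wavelength.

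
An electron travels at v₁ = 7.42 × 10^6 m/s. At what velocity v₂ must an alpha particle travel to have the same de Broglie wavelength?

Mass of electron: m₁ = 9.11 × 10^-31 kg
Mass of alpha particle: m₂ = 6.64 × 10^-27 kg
v₂ = 1.02 × 10^3 m/s

For equal de Broglie wavelengths: λ₁ = λ₂

h/(m₁v₁) = h/(m₂v₂)
m₁v₁ = m₂v₂
v₂ = v₁ · (m₁/m₂)

v₂ = 7.42 × 10^6 m/s × (9.11 × 10^-31 kg / 6.64 × 10^-27 kg)
v₂ = 1.02 × 10^3 m/s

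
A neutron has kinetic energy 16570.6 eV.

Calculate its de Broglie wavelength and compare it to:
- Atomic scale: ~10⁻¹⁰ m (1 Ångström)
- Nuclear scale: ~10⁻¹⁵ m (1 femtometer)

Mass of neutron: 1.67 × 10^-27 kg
λ = 2.23 × 10^-13 m, which is between nuclear and atomic scales.

Using λ = h/√(2mKE):

KE = 16570.6 eV = 2.655 × 10^-15 J

λ = h/√(2mKE)
λ = (6.626 × 10^-34 J·s) / √(2 × 1.67 × 10^-27 kg × 2.655 × 10^-15 J)
λ = 2.23 × 10^-13 m

Comparison:
- Atomic scale (10⁻¹⁰ m): λ is 0.0022× this size
- Nuclear scale (10⁻¹⁵ m): λ is 2.2e+02× this size

The wavelength is between nuclear and atomic scales.

This wavelength is appropriate for probing atomic structure but too large for nuclear physics experiments.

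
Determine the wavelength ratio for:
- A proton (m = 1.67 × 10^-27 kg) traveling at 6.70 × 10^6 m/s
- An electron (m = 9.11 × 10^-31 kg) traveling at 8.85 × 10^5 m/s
λ₁/λ₂ = 7.21 × 10^-5

Using λ = h/(mv):

λ₁ = h/(m₁v₁) = 5.92 × 10^-14 m
λ₂ = h/(m₂v₂) = 8.22 × 10^-10 m

Ratio λ₁/λ₂ = (m₂v₂)/(m₁v₁)
         = (9.11 × 10^-31 kg × 8.85 × 10^5 m/s) / (1.67 × 10^-27 kg × 6.70 × 10^6 m/s)
         = 7.21 × 10^-5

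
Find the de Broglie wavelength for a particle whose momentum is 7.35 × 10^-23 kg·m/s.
9.01 × 10^-12 m

Using the de Broglie relation λ = h/p:

λ = h/p
λ = (6.626 × 10^-34 J·s) / (7.35 × 10^-23 kg·m/s)
λ = 9.01 × 10^-12 m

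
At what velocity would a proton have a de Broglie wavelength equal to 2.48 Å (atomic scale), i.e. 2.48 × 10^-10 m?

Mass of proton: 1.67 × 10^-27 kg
1.60 × 10^3 m/s

From λ = h/(mv), solve for v:

v = h/(mλ)
v = (6.626 × 10^-34 J·s) / (1.67 × 10^-27 kg × 2.48 × 10^-10 m)
v = 1.60 × 10^3 m/s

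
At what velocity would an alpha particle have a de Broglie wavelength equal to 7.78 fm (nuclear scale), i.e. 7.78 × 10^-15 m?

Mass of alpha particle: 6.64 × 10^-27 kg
1.28 × 10^7 m/s

From λ = h/(mv), solve for v:

v = h/(mλ)
v = (6.626 × 10^-34 J·s) / (6.64 × 10^-27 kg × 7.78 × 10^-15 m)
v = 1.28 × 10^7 m/s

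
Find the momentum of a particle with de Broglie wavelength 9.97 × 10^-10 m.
6.65 × 10^-25 kg·m/s

From the de Broglie relation λ = h/p, we solve for p:

p = h/λ
p = (6.626 × 10^-34 J·s) / (9.97 × 10^-10 m)
p = 6.65 × 10^-25 kg·m/s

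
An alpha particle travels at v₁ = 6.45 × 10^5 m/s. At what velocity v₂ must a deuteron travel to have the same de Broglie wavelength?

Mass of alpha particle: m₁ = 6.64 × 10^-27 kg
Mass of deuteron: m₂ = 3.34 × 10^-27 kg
v₂ = 1.28 × 10^6 m/s

For equal de Broglie wavelengths: λ₁ = λ₂

h/(m₁v₁) = h/(m₂v₂)
m₁v₁ = m₂v₂
v₂ = v₁ · (m₁/m₂)

v₂ = 6.45 × 10^5 m/s × (6.64 × 10^-27 kg / 3.34 × 10^-27 kg)
v₂ = 1.28 × 10^6 m/s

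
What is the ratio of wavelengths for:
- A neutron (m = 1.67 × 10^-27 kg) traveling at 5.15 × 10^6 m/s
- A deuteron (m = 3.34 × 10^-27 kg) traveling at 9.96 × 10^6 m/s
λ₁/λ₂ = 3.87

Using λ = h/(mv):

λ₁ = h/(m₁v₁) = 7.70 × 10^-14 m
λ₂ = h/(m₂v₂) = 1.99 × 10^-14 m

Ratio λ₁/λ₂ = (m₂v₂)/(m₁v₁)
         = (3.34 × 10^-27 kg × 9.96 × 10^6 m/s) / (1.67 × 10^-27 kg × 5.15 × 10^6 m/s)
         = 3.87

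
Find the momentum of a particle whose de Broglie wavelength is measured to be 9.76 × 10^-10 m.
6.79 × 10^-25 kg·m/s

From the de Broglie relation λ = h/p, we solve for p:

p = h/λ
p = (6.626 × 10^-34 J·s) / (9.76 × 10^-10 m)
p = 6.79 × 10^-25 kg·m/s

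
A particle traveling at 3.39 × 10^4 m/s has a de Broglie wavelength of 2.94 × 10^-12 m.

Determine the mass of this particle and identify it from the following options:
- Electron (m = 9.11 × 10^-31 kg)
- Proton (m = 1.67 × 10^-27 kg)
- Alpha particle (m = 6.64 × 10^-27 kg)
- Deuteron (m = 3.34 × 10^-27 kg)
The particle is an alpha particle.

From λ = h/(mv), solve for mass:

m = h/(λv)
m = (6.626 × 10^-34 J·s) / (2.94 × 10^-12 m × 3.39 × 10^4 m/s)
m = 6.65 × 10^-27 kg

Comparing with the listed masses, this is closest to an alpha particle.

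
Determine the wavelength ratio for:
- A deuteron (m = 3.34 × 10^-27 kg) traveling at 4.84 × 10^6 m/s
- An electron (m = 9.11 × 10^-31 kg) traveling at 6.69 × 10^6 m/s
λ₁/λ₂ = 3.77 × 10^-4

Using λ = h/(mv):

λ₁ = h/(m₁v₁) = 4.10 × 10^-14 m
λ₂ = h/(m₂v₂) = 1.09 × 10^-10 m

Ratio λ₁/λ₂ = (m₂v₂)/(m₁v₁)
         = (9.11 × 10^-31 kg × 6.69 × 10^6 m/s) / (3.34 × 10^-27 kg × 4.84 × 10^6 m/s)
         = 3.77 × 10^-4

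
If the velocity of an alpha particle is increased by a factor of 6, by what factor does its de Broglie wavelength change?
The wavelength decreases by a factor of 6.

From λ = h/(mv), the wavelength is inversely proportional to velocity:

λ ∝ 1/v

If v → 6v, then λ → λ/6

When velocity is increased by a factor of 6, the wavelength decreases by a factor of 6.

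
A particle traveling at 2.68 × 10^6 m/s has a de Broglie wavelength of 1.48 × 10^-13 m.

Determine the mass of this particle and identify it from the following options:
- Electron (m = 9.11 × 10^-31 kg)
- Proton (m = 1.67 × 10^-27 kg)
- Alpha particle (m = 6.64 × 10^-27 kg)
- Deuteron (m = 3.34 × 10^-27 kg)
The particle is a proton.

From λ = h/(mv), solve for mass:

m = h/(λv)
m = (6.626 × 10^-34 J·s) / (1.48 × 10^-13 m × 2.68 × 10^6 m/s)
m = 1.67 × 10^-27 kg

Comparing with the listed masses, this is closest to a proton.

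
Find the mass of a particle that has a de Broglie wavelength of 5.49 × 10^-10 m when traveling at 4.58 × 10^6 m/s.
2.64 × 10^-31 kg

From the de Broglie relation λ = h/(mv), we solve for m:

m = h/(λv)
m = (6.626 × 10^-34 J·s) / (5.49 × 10^-10 m × 4.58 × 10^6 m/s)
m = 2.64 × 10^-31 kg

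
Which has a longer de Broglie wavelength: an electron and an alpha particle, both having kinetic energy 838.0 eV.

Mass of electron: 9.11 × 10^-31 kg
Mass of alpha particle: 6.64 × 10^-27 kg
The electron has the longer wavelength.

Using λ = h/√(2mKE):

For electron: λ₁ = h/√(2m₁KE) = 4.24 × 10^-11 m
For alpha particle: λ₂ = h/√(2m₂KE) = 4.96 × 10^-13 m

Since λ ∝ 1/√m at constant kinetic energy, the lighter particle has the longer wavelength.

The electron has the longer de Broglie wavelength.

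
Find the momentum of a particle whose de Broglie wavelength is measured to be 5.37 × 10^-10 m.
1.23 × 10^-24 kg·m/s

From the de Broglie relation λ = h/p, we solve for p:

p = h/λ
p = (6.626 × 10^-34 J·s) / (5.37 × 10^-10 m)
p = 1.23 × 10^-24 kg·m/s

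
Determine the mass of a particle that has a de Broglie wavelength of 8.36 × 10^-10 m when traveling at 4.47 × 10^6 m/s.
1.77 × 10^-31 kg

From the de Broglie relation λ = h/(mv), we solve for m:

m = h/(λv)
m = (6.626 × 10^-34 J·s) / (8.36 × 10^-10 m × 4.47 × 10^6 m/s)
m = 1.77 × 10^-31 kg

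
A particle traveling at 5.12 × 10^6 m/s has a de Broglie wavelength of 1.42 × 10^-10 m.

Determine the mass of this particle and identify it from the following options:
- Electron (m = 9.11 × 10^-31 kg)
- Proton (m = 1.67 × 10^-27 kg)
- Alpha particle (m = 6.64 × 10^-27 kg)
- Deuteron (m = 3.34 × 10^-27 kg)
The particle is an electron.

From λ = h/(mv), solve for mass:

m = h/(λv)
m = (6.626 × 10^-34 J·s) / (1.42 × 10^-10 m × 5.12 × 10^6 m/s)
m = 9.11 × 10^-31 kg

Comparing with the listed masses, this is closest to an electron.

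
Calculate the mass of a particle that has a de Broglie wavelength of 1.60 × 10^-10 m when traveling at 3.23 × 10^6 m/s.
1.28 × 10^-30 kg

From the de Broglie relation λ = h/(mv), we solve for m:

m = h/(λv)
m = (6.626 × 10^-34 J·s) / (1.60 × 10^-10 m × 3.23 × 10^6 m/s)
m = 1.28 × 10^-30 kg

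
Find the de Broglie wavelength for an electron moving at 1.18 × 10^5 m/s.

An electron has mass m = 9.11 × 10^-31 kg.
6.16 × 10^-9 m

Using the de Broglie relation λ = h/(mv):

λ = h/(mv)
λ = (6.626 × 10^-34 J·s) / (9.11 × 10^-31 kg × 1.18 × 10^5 m/s)
λ = 6.16 × 10^-9 m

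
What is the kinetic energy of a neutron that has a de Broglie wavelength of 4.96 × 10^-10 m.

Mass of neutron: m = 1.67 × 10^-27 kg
5.34 × 10^-22 J (or 3.33 × 10^-3 eV)

From λ = h/√(2mKE), we solve for KE:

λ² = h²/(2mKE)
KE = h²/(2mλ²)
KE = (6.626 × 10^-34 J·s)² / (2 × 1.67 × 10^-27 kg × (4.96 × 10^-10 m)²)
KE = 5.34 × 10^-22 J
KE = 3.33 × 10^-3 eV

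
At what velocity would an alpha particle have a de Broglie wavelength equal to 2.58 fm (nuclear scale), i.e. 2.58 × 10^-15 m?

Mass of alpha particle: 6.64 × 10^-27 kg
3.87 × 10^7 m/s

From λ = h/(mv), solve for v:

v = h/(mλ)
v = (6.626 × 10^-34 J·s) / (6.64 × 10^-27 kg × 2.58 × 10^-15 m)
v = 3.87 × 10^7 m/s

Note: This velocity is 12.9% of the speed of light, so relativistic corrections would be needed for a more accurate calculation.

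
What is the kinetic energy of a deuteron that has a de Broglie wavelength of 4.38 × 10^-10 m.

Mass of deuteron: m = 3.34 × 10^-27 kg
3.43 × 10^-22 J (or 2.14 × 10^-3 eV)

From λ = h/√(2mKE), we solve for KE:

λ² = h²/(2mKE)
KE = h²/(2mλ²)
KE = (6.626 × 10^-34 J·s)² / (2 × 3.34 × 10^-27 kg × (4.38 × 10^-10 m)²)
KE = 3.43 × 10^-22 J
KE = 2.14 × 10^-3 eV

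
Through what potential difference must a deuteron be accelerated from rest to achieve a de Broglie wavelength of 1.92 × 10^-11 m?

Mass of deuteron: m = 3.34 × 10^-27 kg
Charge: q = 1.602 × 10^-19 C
1.11 V

From λ = h/√(2mqV), we solve for V:

λ² = h²/(2mqV)
V = h²/(2mqλ²)
V = (6.626 × 10^-34 J·s)² / (2 × 3.34 × 10^-27 kg × 1.602 × 10^-19 C × (1.92 × 10^-11 m)²)
V = 1.11 V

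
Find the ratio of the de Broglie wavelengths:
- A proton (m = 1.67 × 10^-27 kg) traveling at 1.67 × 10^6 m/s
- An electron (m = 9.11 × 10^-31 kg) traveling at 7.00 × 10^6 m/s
λ₁/λ₂ = 2.29 × 10^-3

Using λ = h/(mv):

λ₁ = h/(m₁v₁) = 2.38 × 10^-13 m
λ₂ = h/(m₂v₂) = 1.04 × 10^-10 m

Ratio λ₁/λ₂ = (m₂v₂)/(m₁v₁)
         = (9.11 × 10^-31 kg × 7.00 × 10^6 m/s) / (1.67 × 10^-27 kg × 1.67 × 10^6 m/s)
         = 2.29 × 10^-3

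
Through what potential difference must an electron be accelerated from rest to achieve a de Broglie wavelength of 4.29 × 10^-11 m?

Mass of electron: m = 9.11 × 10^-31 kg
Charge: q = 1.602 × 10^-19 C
817 V

From λ = h/√(2mqV), we solve for V:

λ² = h²/(2mqV)
V = h²/(2mqλ²)
V = (6.626 × 10^-34 J·s)² / (2 × 9.11 × 10^-31 kg × 1.602 × 10^-19 C × (4.29 × 10^-11 m)²)
V = 817 V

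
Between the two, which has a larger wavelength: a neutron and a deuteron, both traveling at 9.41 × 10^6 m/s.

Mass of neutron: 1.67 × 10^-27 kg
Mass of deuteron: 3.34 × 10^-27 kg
The neutron has the longer wavelength.

Using λ = h/(mv), since both particles have the same velocity, the wavelength depends only on mass.

For neutron: λ₁ = h/(m₁v) = 4.22 × 10^-14 m
For deuteron: λ₂ = h/(m₂v) = 2.11 × 10^-14 m

Since λ ∝ 1/m at constant velocity, the lighter particle has the longer wavelength.

The neutron has the longer de Broglie wavelength.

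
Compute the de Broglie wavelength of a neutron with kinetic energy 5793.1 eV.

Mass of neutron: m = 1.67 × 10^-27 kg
3.76 × 10^-13 m

Using λ = h/√(2mKE):

First convert KE to Joules: KE = 5793.1 eV = 9.282 × 10^-16 J

λ = h/√(2mKE)
λ = (6.626 × 10^-34 J·s) / √(2 × 1.67 × 10^-27 kg × 9.282 × 10^-16 J)
λ = 3.76 × 10^-13 m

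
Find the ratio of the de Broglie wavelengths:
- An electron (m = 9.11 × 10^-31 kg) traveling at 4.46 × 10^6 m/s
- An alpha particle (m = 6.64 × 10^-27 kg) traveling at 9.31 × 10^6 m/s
λ₁/λ₂ = 1.52 × 10^4

Using λ = h/(mv):

λ₁ = h/(m₁v₁) = 1.63 × 10^-10 m
λ₂ = h/(m₂v₂) = 1.07 × 10^-14 m

Ratio λ₁/λ₂ = (m₂v₂)/(m₁v₁)
         = (6.64 × 10^-27 kg × 9.31 × 10^6 m/s) / (9.11 × 10^-31 kg × 4.46 × 10^6 m/s)
         = 1.52 × 10^4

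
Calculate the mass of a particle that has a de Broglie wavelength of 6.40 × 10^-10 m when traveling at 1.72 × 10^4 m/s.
6.02 × 10^-29 kg

From the de Broglie relation λ = h/(mv), we solve for m:

m = h/(λv)
m = (6.626 × 10^-34 J·s) / (6.40 × 10^-10 m × 1.72 × 10^4 m/s)
m = 6.02 × 10^-29 kg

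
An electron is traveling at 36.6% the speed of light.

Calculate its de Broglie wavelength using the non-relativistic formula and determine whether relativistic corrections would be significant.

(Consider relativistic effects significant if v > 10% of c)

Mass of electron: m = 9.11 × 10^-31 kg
Yes, relativistic corrections are needed.

Using the non-relativistic de Broglie formula λ = h/(mv):

v = 36.6% × c = 1.097 × 10^8 m/s

λ = h/(mv)
λ = (6.626 × 10^-34 J·s) / (9.11 × 10^-31 kg × 1.097 × 10^8 m/s)
λ = 6.63 × 10^-12 m

Since v = 36.6% of c > 10% of c, relativistic corrections ARE significant and the actual wavelength would differ from this non-relativistic estimate.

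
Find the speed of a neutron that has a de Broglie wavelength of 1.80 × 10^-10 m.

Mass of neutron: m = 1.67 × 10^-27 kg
2.20 × 10^3 m/s

From the de Broglie relation λ = h/(mv), we solve for v:

v = h/(mλ)
v = (6.626 × 10^-34 J·s) / (1.67 × 10^-27 kg × 1.80 × 10^-10 m)
v = 2.20 × 10^3 m/s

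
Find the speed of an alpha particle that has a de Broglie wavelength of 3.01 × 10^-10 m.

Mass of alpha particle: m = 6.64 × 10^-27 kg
3.32 × 10^2 m/s

From the de Broglie relation λ = h/(mv), we solve for v:

v = h/(mλ)
v = (6.626 × 10^-34 J·s) / (6.64 × 10^-27 kg × 3.01 × 10^-10 m)
v = 3.32 × 10^2 m/s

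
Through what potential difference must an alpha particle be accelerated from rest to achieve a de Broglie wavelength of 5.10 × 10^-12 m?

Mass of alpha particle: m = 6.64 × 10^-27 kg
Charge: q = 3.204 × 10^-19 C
3.97 V

From λ = h/√(2mqV), we solve for V:

λ² = h²/(2mqV)
V = h²/(2mqλ²)
V = (6.626 × 10^-34 J·s)² / (2 × 6.64 × 10^-27 kg × 3.204 × 10^-19 C × (5.10 × 10^-12 m)²)
V = 3.97 V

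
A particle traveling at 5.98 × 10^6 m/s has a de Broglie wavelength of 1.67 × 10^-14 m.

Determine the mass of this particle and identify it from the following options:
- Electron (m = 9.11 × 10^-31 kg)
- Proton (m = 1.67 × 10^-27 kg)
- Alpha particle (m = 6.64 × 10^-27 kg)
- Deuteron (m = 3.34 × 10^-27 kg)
The particle is an alpha particle.

From λ = h/(mv), solve for mass:

m = h/(λv)
m = (6.626 × 10^-34 J·s) / (1.67 × 10^-14 m × 5.98 × 10^6 m/s)
m = 6.63 × 10^-27 kg

Comparing with the listed masses, this is closest to an alpha particle.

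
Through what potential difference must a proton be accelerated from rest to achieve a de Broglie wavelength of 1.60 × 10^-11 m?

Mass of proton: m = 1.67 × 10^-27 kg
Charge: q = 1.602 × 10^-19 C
3.21 V

From λ = h/√(2mqV), we solve for V:

λ² = h²/(2mqV)
V = h²/(2mqλ²)
V = (6.626 × 10^-34 J·s)² / (2 × 1.67 × 10^-27 kg × 1.602 × 10^-19 C × (1.60 × 10^-11 m)²)
V = 3.21 V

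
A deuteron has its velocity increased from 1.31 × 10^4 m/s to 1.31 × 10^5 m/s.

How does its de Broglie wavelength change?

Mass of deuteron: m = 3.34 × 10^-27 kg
The wavelength decreases by a factor of 10.

Using λ = h/(mv):

Initial wavelength: λ₁ = h/(mv₁) = 1.51 × 10^-11 m
Final wavelength: λ₂ = h/(mv₂) = 1.51 × 10^-12 m

Since λ ∝ 1/v, when velocity increases by a factor of 10, the wavelength decreases by a factor of 10.

λ₂/λ₁ = v₁/v₂ = 1/10

The wavelength decreases by a factor of 10.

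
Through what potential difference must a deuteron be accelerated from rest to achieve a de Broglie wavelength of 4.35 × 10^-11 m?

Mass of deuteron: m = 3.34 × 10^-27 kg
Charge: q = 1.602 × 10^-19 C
2.17 × 10^-1 V

From λ = h/√(2mqV), we solve for V:

λ² = h²/(2mqV)
V = h²/(2mqλ²)
V = (6.626 × 10^-34 J·s)² / (2 × 3.34 × 10^-27 kg × 1.602 × 10^-19 C × (4.35 × 10^-11 m)²)
V = 2.17 × 10^-1 V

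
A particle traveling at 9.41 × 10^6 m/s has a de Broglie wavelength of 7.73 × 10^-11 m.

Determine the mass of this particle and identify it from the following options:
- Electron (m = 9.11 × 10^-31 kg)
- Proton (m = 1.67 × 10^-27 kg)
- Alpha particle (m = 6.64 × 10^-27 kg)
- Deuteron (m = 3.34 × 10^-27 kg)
The particle is an electron.

From λ = h/(mv), solve for mass:

m = h/(λv)
m = (6.626 × 10^-34 J·s) / (7.73 × 10^-11 m × 9.41 × 10^6 m/s)
m = 9.11 × 10^-31 kg

Comparing with the listed masses, this is closest to an electron.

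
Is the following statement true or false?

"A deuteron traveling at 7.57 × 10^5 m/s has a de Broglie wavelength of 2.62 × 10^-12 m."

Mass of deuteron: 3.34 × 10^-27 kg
False

The claim is incorrect.

Using λ = h/(mv):
λ = (6.626 × 10^-34 J·s) / (3.34 × 10^-27 kg × 7.57 × 10^5 m/s)
λ = 2.62 × 10^-13 m

The actual wavelength differs from the claimed 2.62 × 10^-12 m.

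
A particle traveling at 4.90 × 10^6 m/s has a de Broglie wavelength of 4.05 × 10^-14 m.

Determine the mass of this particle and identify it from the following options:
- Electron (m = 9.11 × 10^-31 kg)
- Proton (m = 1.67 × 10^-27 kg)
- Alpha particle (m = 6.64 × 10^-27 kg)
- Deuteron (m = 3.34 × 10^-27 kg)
The particle is a deuteron.

From λ = h/(mv), solve for mass:

m = h/(λv)
m = (6.626 × 10^-34 J·s) / (4.05 × 10^-14 m × 4.90 × 10^6 m/s)
m = 3.34 × 10^-27 kg

Comparing with the listed masses, this is closest to a deuteron.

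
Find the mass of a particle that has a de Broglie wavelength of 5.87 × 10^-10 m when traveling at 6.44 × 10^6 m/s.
1.75 × 10^-31 kg

From the de Broglie relation λ = h/(mv), we solve for m:

m = h/(λv)
m = (6.626 × 10^-34 J·s) / (5.87 × 10^-10 m × 6.44 × 10^6 m/s)
m = 1.75 × 10^-31 kg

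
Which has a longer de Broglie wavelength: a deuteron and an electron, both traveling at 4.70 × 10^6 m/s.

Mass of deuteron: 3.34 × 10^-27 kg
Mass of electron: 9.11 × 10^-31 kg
The electron has the longer wavelength.

Using λ = h/(mv), since both particles have the same velocity, the wavelength depends only on mass.

For deuteron: λ₁ = h/(m₁v) = 4.22 × 10^-14 m
For electron: λ₂ = h/(m₂v) = 1.55 × 10^-10 m

Since λ ∝ 1/m at constant velocity, the lighter particle has the longer wavelength.

The electron has the longer de Broglie wavelength.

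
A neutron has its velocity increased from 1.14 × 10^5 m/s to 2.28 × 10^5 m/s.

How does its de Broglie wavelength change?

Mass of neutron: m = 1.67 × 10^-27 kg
The wavelength decreases by a factor of 2.

Using λ = h/(mv):

Initial wavelength: λ₁ = h/(mv₁) = 3.48 × 10^-12 m
Final wavelength: λ₂ = h/(mv₂) = 1.74 × 10^-12 m

Since λ ∝ 1/v, when velocity increases by a factor of 2, the wavelength decreases by a factor of 2.

λ₂/λ₁ = v₁/v₂ = 1/2

The wavelength decreases by a factor of 2.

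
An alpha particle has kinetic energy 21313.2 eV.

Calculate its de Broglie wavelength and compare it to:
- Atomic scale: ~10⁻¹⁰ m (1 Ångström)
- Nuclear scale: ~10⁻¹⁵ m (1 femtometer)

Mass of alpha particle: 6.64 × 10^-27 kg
λ = 9.84 × 10^-14 m, which is between nuclear and atomic scales.

Using λ = h/√(2mKE):

KE = 21313.2 eV = 3.415 × 10^-15 J

λ = h/√(2mKE)
λ = (6.626 × 10^-34 J·s) / √(2 × 6.64 × 10^-27 kg × 3.415 × 10^-15 J)
λ = 9.84 × 10^-14 m

Comparison:
- Atomic scale (10⁻¹⁰ m): λ is 0.00098× this size
- Nuclear scale (10⁻¹⁵ m): λ is 98× this size

The wavelength is between nuclear and atomic scales.

This wavelength is appropriate for probing atomic structure but too large for nuclear physics experiments.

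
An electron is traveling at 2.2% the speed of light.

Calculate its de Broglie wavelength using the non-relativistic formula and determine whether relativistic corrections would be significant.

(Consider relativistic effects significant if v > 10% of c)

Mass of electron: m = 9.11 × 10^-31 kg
No, relativistic corrections are not needed.

Using the non-relativistic de Broglie formula λ = h/(mv):

v = 2.2% × c = 6.595 × 10^6 m/s

λ = h/(mv)
λ = (6.626 × 10^-34 J·s) / (9.11 × 10^-31 kg × 6.595 × 10^6 m/s)
λ = 1.10 × 10^-10 m

Since v = 2.2% of c < 10% of c, relativistic corrections are NOT significant and this non-relativistic result is a good approximation.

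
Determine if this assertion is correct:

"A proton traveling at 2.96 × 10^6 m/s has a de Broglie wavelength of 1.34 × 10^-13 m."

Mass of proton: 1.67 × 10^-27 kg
True

The claim is correct.

Using λ = h/(mv):
λ = (6.626 × 10^-34 J·s) / (1.67 × 10^-27 kg × 2.96 × 10^6 m/s)
λ = 1.34 × 10^-13 m

This matches the claimed value.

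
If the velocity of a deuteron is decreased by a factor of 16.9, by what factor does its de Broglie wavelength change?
The wavelength increases by a factor of 16.9.

From λ = h/(mv), the wavelength is inversely proportional to velocity:

λ ∝ 1/v

If v → v/16.9, then λ → 16.9λ

When velocity is decreased by a factor of 16.9, the wavelength increases by a factor of 16.9.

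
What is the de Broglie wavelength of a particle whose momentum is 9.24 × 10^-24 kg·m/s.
7.17 × 10^-11 m

Using the de Broglie relation λ = h/p:

λ = h/p
λ = (6.626 × 10^-34 J·s) / (9.24 × 10^-24 kg·m/s)
λ = 7.17 × 10^-11 m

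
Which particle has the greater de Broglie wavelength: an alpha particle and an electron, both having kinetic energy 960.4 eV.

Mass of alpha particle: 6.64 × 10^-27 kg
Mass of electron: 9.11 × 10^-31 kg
The electron has the longer wavelength.

Using λ = h/√(2mKE):

For alpha particle: λ₁ = h/√(2m₁KE) = 4.64 × 10^-13 m
For electron: λ₂ = h/√(2m₂KE) = 3.96 × 10^-11 m

Since λ ∝ 1/√m at constant kinetic energy, the lighter particle has the longer wavelength.

The electron has the longer de Broglie wavelength.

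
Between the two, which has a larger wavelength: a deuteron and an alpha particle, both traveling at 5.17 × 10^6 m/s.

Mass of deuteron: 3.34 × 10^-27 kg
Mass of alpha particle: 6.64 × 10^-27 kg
The deuteron has the longer wavelength.

Using λ = h/(mv), since both particles have the same velocity, the wavelength depends only on mass.

For deuteron: λ₁ = h/(m₁v) = 3.84 × 10^-14 m
For alpha particle: λ₂ = h/(m₂v) = 1.93 × 10^-14 m

Since λ ∝ 1/m at constant velocity, the lighter particle has the longer wavelength.

The deuteron has the longer de Broglie wavelength.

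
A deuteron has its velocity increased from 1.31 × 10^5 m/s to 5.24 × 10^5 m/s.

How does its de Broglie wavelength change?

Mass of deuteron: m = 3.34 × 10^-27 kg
The wavelength decreases by a factor of 4.

Using λ = h/(mv):

Initial wavelength: λ₁ = h/(mv₁) = 1.51 × 10^-12 m
Final wavelength: λ₂ = h/(mv₂) = 3.79 × 10^-13 m

Since λ ∝ 1/v, when velocity increases by a factor of 4, the wavelength decreases by a factor of 4.

λ₂/λ₁ = v₁/v₂ = 1/4

The wavelength decreases by a factor of 4.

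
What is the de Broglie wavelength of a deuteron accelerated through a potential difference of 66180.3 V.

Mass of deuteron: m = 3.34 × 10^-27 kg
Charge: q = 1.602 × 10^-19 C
7.87 × 10^-14 m

When a particle is accelerated through voltage V, it gains kinetic energy KE = qV.

The de Broglie wavelength is then λ = h/√(2mqV):

λ = h/√(2mqV)
λ = (6.626 × 10^-34 J·s) / √(2 × 3.34 × 10^-27 kg × 1.602 × 10^-19 C × 66180.3 V)
λ = 7.87 × 10^-14 m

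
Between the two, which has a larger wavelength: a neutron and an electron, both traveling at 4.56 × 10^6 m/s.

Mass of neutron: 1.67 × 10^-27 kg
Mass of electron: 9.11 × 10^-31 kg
The electron has the longer wavelength.

Using λ = h/(mv), since both particles have the same velocity, the wavelength depends only on mass.

For neutron: λ₁ = h/(m₁v) = 8.70 × 10^-14 m
For electron: λ₂ = h/(m₂v) = 1.60 × 10^-10 m

Since λ ∝ 1/m at constant velocity, the lighter particle has the longer wavelength.

The electron has the longer de Broglie wavelength.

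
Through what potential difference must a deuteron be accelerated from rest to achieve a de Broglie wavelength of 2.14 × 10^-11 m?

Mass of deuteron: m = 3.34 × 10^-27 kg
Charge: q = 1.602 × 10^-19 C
8.96 × 10^-1 V

From λ = h/√(2mqV), we solve for V:

λ² = h²/(2mqV)
V = h²/(2mqλ²)
V = (6.626 × 10^-34 J·s)² / (2 × 3.34 × 10^-27 kg × 1.602 × 10^-19 C × (2.14 × 10^-11 m)²)
V = 8.96 × 10^-1 V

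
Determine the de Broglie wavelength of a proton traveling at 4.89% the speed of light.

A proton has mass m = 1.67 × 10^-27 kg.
2.71 × 10^-14 m

Using the de Broglie relation λ = h/(mv):

v = 4.89% × c = 1.466 × 10^7 m/s

λ = h/(mv)
λ = (6.626 × 10^-34 J·s) / (1.67 × 10^-27 kg × 1.466 × 10^7 m/s)
λ = 2.71 × 10^-14 m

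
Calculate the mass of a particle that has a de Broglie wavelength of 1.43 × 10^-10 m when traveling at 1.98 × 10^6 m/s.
2.34 × 10^-30 kg

From the de Broglie relation λ = h/(mv), we solve for m:

m = h/(λv)
m = (6.626 × 10^-34 J·s) / (1.43 × 10^-10 m × 1.98 × 10^6 m/s)
m = 2.34 × 10^-30 kg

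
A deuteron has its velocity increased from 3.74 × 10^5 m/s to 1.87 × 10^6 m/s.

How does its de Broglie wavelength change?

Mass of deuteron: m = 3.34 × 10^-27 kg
The wavelength decreases by a factor of 5.

Using λ = h/(mv):

Initial wavelength: λ₁ = h/(mv₁) = 5.30 × 10^-13 m
Final wavelength: λ₂ = h/(mv₂) = 1.06 × 10^-13 m

Since λ ∝ 1/v, when velocity increases by a factor of 5, the wavelength decreases by a factor of 5.

λ₂/λ₁ = v₁/v₂ = 1/5

The wavelength decreases by a factor of 5.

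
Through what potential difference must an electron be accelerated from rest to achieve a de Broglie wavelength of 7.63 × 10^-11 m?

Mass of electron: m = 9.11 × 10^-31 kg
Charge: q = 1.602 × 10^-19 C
258 V

From λ = h/√(2mqV), we solve for V:

λ² = h²/(2mqV)
V = h²/(2mqλ²)
V = (6.626 × 10^-34 J·s)² / (2 × 9.11 × 10^-31 kg × 1.602 × 10^-19 C × (7.63 × 10^-11 m)²)
V = 258 V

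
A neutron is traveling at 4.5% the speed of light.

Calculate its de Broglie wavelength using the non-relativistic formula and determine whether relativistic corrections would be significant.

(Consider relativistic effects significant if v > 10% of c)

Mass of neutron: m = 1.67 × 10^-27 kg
No, relativistic corrections are not needed.

Using the non-relativistic de Broglie formula λ = h/(mv):

v = 4.5% × c = 1.349 × 10^7 m/s

λ = h/(mv)
λ = (6.626 × 10^-34 J·s) / (1.67 × 10^-27 kg × 1.349 × 10^7 m/s)
λ = 2.94 × 10^-14 m

Since v = 4.5% of c < 10% of c, relativistic corrections are NOT significant and this non-relativistic result is a good approximation.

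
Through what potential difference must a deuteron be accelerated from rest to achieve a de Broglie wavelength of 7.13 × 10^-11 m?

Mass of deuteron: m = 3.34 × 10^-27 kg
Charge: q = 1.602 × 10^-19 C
8.07 × 10^-2 V

From λ = h/√(2mqV), we solve for V:

λ² = h²/(2mqV)
V = h²/(2mqλ²)
V = (6.626 × 10^-34 J·s)² / (2 × 3.34 × 10^-27 kg × 1.602 × 10^-19 C × (7.13 × 10^-11 m)²)
V = 8.07 × 10^-2 V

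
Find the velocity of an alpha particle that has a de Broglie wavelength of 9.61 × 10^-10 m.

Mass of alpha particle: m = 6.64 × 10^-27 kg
1.04 × 10^2 m/s

From the de Broglie relation λ = h/(mv), we solve for v:

v = h/(mλ)
v = (6.626 × 10^-34 J·s) / (6.64 × 10^-27 kg × 9.61 × 10^-10 m)
v = 1.04 × 10^2 m/s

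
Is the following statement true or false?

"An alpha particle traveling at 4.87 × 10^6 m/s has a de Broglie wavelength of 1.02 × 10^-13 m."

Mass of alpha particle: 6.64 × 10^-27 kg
False

The claim is incorrect.

Using λ = h/(mv):
λ = (6.626 × 10^-34 J·s) / (6.64 × 10^-27 kg × 4.87 × 10^6 m/s)
λ = 2.05 × 10^-14 m

The actual wavelength differs from the claimed 1.02 × 10^-13 m.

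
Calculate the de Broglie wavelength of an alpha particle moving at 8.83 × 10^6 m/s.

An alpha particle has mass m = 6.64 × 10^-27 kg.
1.13 × 10^-14 m

Using the de Broglie relation λ = h/(mv):

λ = h/(mv)
λ = (6.626 × 10^-34 J·s) / (6.64 × 10^-27 kg × 8.83 × 10^6 m/s)
λ = 1.13 × 10^-14 m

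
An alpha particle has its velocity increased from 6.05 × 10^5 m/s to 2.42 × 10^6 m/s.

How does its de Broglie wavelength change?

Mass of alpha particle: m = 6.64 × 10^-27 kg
The wavelength decreases by a factor of 4.

Using λ = h/(mv):

Initial wavelength: λ₁ = h/(mv₁) = 1.65 × 10^-13 m
Final wavelength: λ₂ = h/(mv₂) = 4.12 × 10^-14 m

Since λ ∝ 1/v, when velocity increases by a factor of 4, the wavelength decreases by a factor of 4.

λ₂/λ₁ = v₁/v₂ = 1/4

The wavelength decreases by a factor of 4.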